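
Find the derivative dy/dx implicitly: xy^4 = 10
Differentiate both sides with respect to x, treating y as y(x). By the chain rule, any term containing y contributes a factor of y' = dy/dx when we differentiate it.

Move every term to one side and write the relation as F(x, y) = 0. Term by term,
  d/dx[xy^4] = 4xy^3·y' + y^4
  d/dx[-10] = 0

The pieces without y' make up ∂F/∂x and the coefficient of y' is ∂F/∂y:
  ∂F/∂x = y^4,
  ∂F/∂y = 4xy^3.

Since d/dx[F] = ∂F/∂x + (∂F/∂y)·y' = 0, solve for y':
  (∂F/∂y)·y' = -∂F/∂x
  dy/dx = -(∂F/∂x)/(∂F/∂y) = -(y^4)/(4xy^3) = -y/(4x)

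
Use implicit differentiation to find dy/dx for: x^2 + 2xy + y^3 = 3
Take d/dx of both sides. Since y is implicitly a function of x, the chain rule attaches a y' = dy/dx factor whenever we differentiate through y.

Set F(x, y) = (left side) − (right side), so the curve is F = 0. Differentiating each term of F:
  d/dx[x^2] = 2x
  d/dx[2xy] = 2x·y' + 2y
  d/dx[y^3] = 3y^2·y'
  d/dx[-3] = 0

Collecting, the y'-free part is the partial derivative in x and the y' coefficient is the partial derivative in y:
  ∂F/∂x = 2x + 2y
  ∂F/∂y = 2x + 3y^2

so d/dx[F(x, y(x))] = ∂F/∂x + (∂F/∂y)·y' = 0. Rearranging,
  dy/dx = -(∂F/∂x)/(∂F/∂y) = -(2x + 2y)/(2x + 3y^2) = 2(-x - y)/(2x + 3y^2)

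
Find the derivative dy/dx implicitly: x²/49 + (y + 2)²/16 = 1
Differentiate the relation implicitly: treat y = y(x) and apply the chain rule, so every y-derivative picks up a y' = dy/dx factor.

With everything moved to the left-hand side, differentiate term by term:
  d/dx[x^2/49] = 2x/49
  d/dx[(y + 2)^2/16] = y'(y + 2)/8
  d/dx[-1] = 0

Separating the contributions that come from x directly and those that come through y:
  without y':      2x/49
  multiplying y':  y/8 + 1/4

so (2x/49) + (y/8 + 1/4)·y' = 0, and therefore
  dy/dx = -(2x/49)/(y/8 + 1/4)
        = -(2x/49)/((y + 2)/8) = -16x/(49y + 98)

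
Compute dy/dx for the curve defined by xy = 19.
Take d/dx of both sides. Since y is implicitly a function of x, the chain rule attaches a y' = dy/dx factor whenever we differentiate through y.

Set F(x, y) = (left side) − (right side), so the curve is F = 0. Differentiating each term of F:
  d/dx[xy] = x·y' + y
  d/dx[-19] = 0

Collecting, the y'-free part is the partial derivative in x and the y' coefficient is the partial derivative in y:
  ∂F/∂x = y
  ∂F/∂y = x

so d/dx[F(x, y(x))] = ∂F/∂x + (∂F/∂y)·y' = 0. Rearranging,
  dy/dx = -(∂F/∂x)/(∂F/∂y) = -(y)/(x) = -y/x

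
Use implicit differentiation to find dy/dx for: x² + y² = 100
Differentiate both sides with respect to x, treating y as y(x). By the chain rule, any term containing y contributes a factor of y' = dy/dx when we differentiate it.

Move every term to one side and write the relation as F(x, y) = 0. Term by term,
  d/dx[x^2] = 2x
  d/dx[y^2] = 2y·y'
  d/dx[-100] = 0

The pieces without y' make up ∂F/∂x and the coefficient of y' is ∂F/∂y:
  ∂F/∂x = 2x,
  ∂F/∂y = 2y.

Since d/dx[F] = ∂F/∂x + (∂F/∂y)·y' = 0, solve for y':
  (∂F/∂y)·y' = -∂F/∂x
  dy/dx = -(∂F/∂x)/(∂F/∂y) = -(2x)/(2y) = -x/y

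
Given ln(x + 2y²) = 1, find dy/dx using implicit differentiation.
Take d/dx of both sides. Since y is implicitly a function of x, the chain rule attaches a y' = dy/dx factor whenever we differentiate through y.

Set F(x, y) = (left side) − (right side), so the curve is F = 0. Differentiating each term of F:
  d/dx[ln(x + 2y^2)] = (4y·y' + 1)/(x + 2y^2)
  d/dx[-1] = 0

Collecting, the y'-free part is the partial derivative in x and the y' coefficient is the partial derivative in y:
  ∂F/∂x = 1/(x + 2y^2)
  ∂F/∂y = 4y/(x + 2y^2)

so d/dx[F(x, y(x))] = ∂F/∂x + (∂F/∂y)·y' = 0. Rearranging,
  dy/dx = -(∂F/∂x)/(∂F/∂y) = -(1/(x + 2y^2))/(4y/(x + 2y^2)) = -1/(4y)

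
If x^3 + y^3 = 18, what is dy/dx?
Apply d/dx to both sides, remembering that y depends on x. Each occurrence of y therefore brings in a y' = dy/dx via the chain rule.

With F(x, y) equal to the left-hand side minus the right, differentiate F term by term:
  d/dx[x^3] = 3x^2
  d/dx[y^3] = 3y^2·y'
  d/dx[-18] = 0
Adding these up, d/dx[F] = 0 becomes
  (3x^2) + (3y^2)·y' = 0,
so isolating y',
  dy/dx = -(3x^2)/(3y^2) = -x^2/y^2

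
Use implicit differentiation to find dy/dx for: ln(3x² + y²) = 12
Apply d/dx to both sides, remembering that y depends on x. Each occurrence of y therefore brings in a y' = dy/dx via the chain rule.

With F(x, y) equal to the left-hand side minus the right, differentiate F term by term:
  d/dx[ln(3x^2 + y^2)] = (6x + 2y·y')/(3x^2 + y^2)
  d/dx[-12] = 0
Adding these up, d/dx[F] = 0 becomes
  (6x/(3x^2 + y^2)) + (2y/(3x^2 + y^2))·y' = 0,
so isolating y',
  dy/dx = -(6x/(3x^2 + y^2))/(2y/(3x^2 + y^2)) = -3x/y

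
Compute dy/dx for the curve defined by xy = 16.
Apply d/dx to both sides, remembering that y depends on x. Each occurrence of y therefore brings in a y' = dy/dx via the chain rule.

With F(x, y) equal to the left-hand side minus the right, differentiate F term by term:
  d/dx[xy] = x·y' + y
  d/dx[-16] = 0
Adding these up, d/dx[F] = 0 becomes
  (y) + (x)·y' = 0,
so isolating y',
  dy/dx = -(y)/(x) = -y/x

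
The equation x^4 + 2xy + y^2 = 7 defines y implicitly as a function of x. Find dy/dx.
Differentiate both sides with respect to x, treating y as y(x). By the chain rule, any term containing y contributes a factor of y' = dy/dx when we differentiate it.

Move every term to one side and write the relation as F(x, y) = 0. Term by term,
  d/dx[x^4] = 4x^3
  d/dx[2xy] = 2x·y' + 2y
  d/dx[y^2] = 2y·y'
  d/dx[-7] = 0

The pieces without y' make up ∂F/∂x and the coefficient of y' is ∂F/∂y:
  ∂F/∂x = 4x^3 + 2y,
  ∂F/∂y = 2x + 2y.

Since d/dx[F] = ∂F/∂x + (∂F/∂y)·y' = 0, solve for y':
  (∂F/∂y)·y' = -∂F/∂x
  dy/dx = -(∂F/∂x)/(∂F/∂y) = -(4x^3 + 2y)/(2x + 2y) = (-2x^3 - y)/(x + y)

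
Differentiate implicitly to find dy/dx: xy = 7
Apply d/dx to both sides, remembering that y depends on x. Each occurrence of y therefore brings in a y' = dy/dx via the chain rule.

With F(x, y) equal to the left-hand side minus the right, differentiate F term by term:
  d/dx[xy] = x·y' + y
  d/dx[-7] = 0
Adding these up, d/dx[F] = 0 becomes
  (y) + (x)·y' = 0,
so isolating y',
  dy/dx = -(y)/(x) = -y/x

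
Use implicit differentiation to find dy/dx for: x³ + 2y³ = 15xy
Take d/dx of both sides. Since y is implicitly a function of x, the chain rule attaches a y' = dy/dx factor whenever we differentiate through y.

Set F(x, y) = (left side) − (right side), so the curve is F = 0. Differentiating each term of F:
  d/dx[x^3] = 3x^2
  d/dx[-15xy] = -15x·y' - 15y
  d/dx[2y^3] = 6y^2·y'

Collecting, the y'-free part is the partial derivative in x and the y' coefficient is the partial derivative in y:
  ∂F/∂x = 3x^2 - 15y
  ∂F/∂y = -15x + 6y^2

so d/dx[F(x, y(x))] = ∂F/∂x + (∂F/∂y)·y' = 0. Rearranging,
  dy/dx = -(∂F/∂x)/(∂F/∂y) = -(3x^2 - 15y)/(-15x + 6y^2) = (x^2 - 5y)/(5x - 2y^2)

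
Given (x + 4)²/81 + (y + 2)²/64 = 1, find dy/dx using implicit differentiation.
Take d/dx of both sides. Since y is implicitly a function of x, the chain rule attaches a y' = dy/dx factor whenever we differentiate through y.

Set F(x, y) = (left side) − (right side), so the curve is F = 0. Differentiating each term of F:
  d/dx[(x + 4)^2/81] = 2x/81 + 8/81
  d/dx[(y + 2)^2/64] = y'(y + 2)/32
  d/dx[-1] = 0

Collecting, the y'-free part is the partial derivative in x and the y' coefficient is the partial derivative in y:
  ∂F/∂x = 2x/81 + 8/81
  ∂F/∂y = y/32 + 1/16

so d/dx[F(x, y(x))] = ∂F/∂x + (∂F/∂y)·y' = 0. Rearranging,
  dy/dx = -(∂F/∂x)/(∂F/∂y) = -(2x/81 + 8/81)/(y/32 + 1/16)
        = -(2(x + 4)/81)/((y + 2)/32) = 64(-x - 4)/(81(y + 2))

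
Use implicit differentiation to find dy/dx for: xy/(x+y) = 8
Differentiate both sides with respect to x, treating y as y(x). By the chain rule, any term containing y contributes a factor of y' = dy/dx when we differentiate it.

Move every term to one side and write the relation as F(x, y) = 0. Term by term,
  d/dx[xy/(x + y)] = xy(-y' - 1)/(x + y)^2 + x·y'/(x + y) + y/(x + y)
  d/dx[-8] = 0

The pieces without y' make up ∂F/∂x and the coefficient of y' is ∂F/∂y:
  ∂F/∂x = -xy/(x + y)^2 + y/(x + y),
  ∂F/∂y = -xy/(x + y)^2 + x/(x + y).

Since d/dx[F] = ∂F/∂x + (∂F/∂y)·y' = 0, solve for y':
  (∂F/∂y)·y' = -∂F/∂x
  dy/dx = -(∂F/∂x)/(∂F/∂y) = -(-xy/(x + y)^2 + y/(x + y))/(-xy/(x + y)^2 + x/(x + y))
        = -(y^2/(x + y)^2)/(x^2/(x + y)^2) = -y^2/x^2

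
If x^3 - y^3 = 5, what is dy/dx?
Apply d/dx to both sides, remembering that y depends on x. Each occurrence of y therefore brings in a y' = dy/dx via the chain rule.

With F(x, y) equal to the left-hand side minus the right, differentiate F term by term:
  d/dx[x^3] = 3x^2
  d/dx[-y^3] = -3y^2·y'
  d/dx[-5] = 0
Adding these up, d/dx[F] = 0 becomes
  (3x^2) + (-3y^2)·y' = 0,
so isolating y',
  dy/dx = -(3x^2)/(-3y^2) = x^2/y^2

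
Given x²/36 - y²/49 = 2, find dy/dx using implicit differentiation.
Differentiate both sides with respect to x, treating y as y(x). By the chain rule, any term containing y contributes a factor of y' = dy/dx when we differentiate it.

Move every term to one side and write the relation as F(x, y) = 0. Term by term,
  d/dx[x^2/36] = x/18
  d/dx[-y^2/49] = -2y·y'/49
  d/dx[-2] = 0

The pieces without y' make up ∂F/∂x and the coefficient of y' is ∂F/∂y:
  ∂F/∂x = x/18,
  ∂F/∂y = -2y/49.

Since d/dx[F] = ∂F/∂x + (∂F/∂y)·y' = 0, solve for y':
  (∂F/∂y)·y' = -∂F/∂x
  dy/dx = -(∂F/∂x)/(∂F/∂y) = -(x/18)/(-2y/49) = 49x/(36y)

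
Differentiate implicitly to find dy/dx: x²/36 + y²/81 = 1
Differentiate the relation implicitly: treat y = y(x) and apply the chain rule, so every y-derivative picks up a y' = dy/dx factor.

With everything moved to the left-hand side, differentiate term by term:
  d/dx[x^2/36] = x/18
  d/dx[y^2/81] = 2y·y'/81
  d/dx[-1] = 0

Separating the contributions that come from x directly and those that come through y:
  without y':      x/18
  multiplying y':  2y/81

so (x/18) + (2y/81)·y' = 0, and therefore
  dy/dx = -(x/18)/(2y/81) = -9x/(4y)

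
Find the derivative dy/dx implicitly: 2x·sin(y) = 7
Differentiate both sides with respect to x, treating y as y(x). By the chain rule, any term containing y contributes a factor of y' = dy/dx when we differentiate it.

Move every term to one side and write the relation as F(x, y) = 0. Term by term,
  d/dx[2x·sin(y)] = 2x·y'·cos(y) + 2sin(y)
  d/dx[-7] = 0

The pieces without y' make up ∂F/∂x and the coefficient of y' is ∂F/∂y:
  ∂F/∂x = 2sin(y),
  ∂F/∂y = 2x·cos(y).

Since d/dx[F] = ∂F/∂x + (∂F/∂y)·y' = 0, solve for y':
  (∂F/∂y)·y' = -∂F/∂x
  dy/dx = -(∂F/∂x)/(∂F/∂y) = -(2sin(y))/(2x·cos(y)) = -tan(y)/x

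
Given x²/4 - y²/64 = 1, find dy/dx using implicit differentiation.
Differentiate both sides with respect to x, treating y as y(x). By the chain rule, any term containing y contributes a factor of y' = dy/dx when we differentiate it.

Move every term to one side and write the relation as F(x, y) = 0. Term by term,
  d/dx[x^2/4] = x/2
  d/dx[-y^2/64] = -y·y'/32
  d/dx[-1] = 0

The pieces without y' make up ∂F/∂x and the coefficient of y' is ∂F/∂y:
  ∂F/∂x = x/2,
  ∂F/∂y = -y/32.

Since d/dx[F] = ∂F/∂x + (∂F/∂y)·y' = 0, solve for y':
  (∂F/∂y)·y' = -∂F/∂x
  dy/dx = -(∂F/∂x)/(∂F/∂y) = -(x/2)/(-y/32) = 16x/y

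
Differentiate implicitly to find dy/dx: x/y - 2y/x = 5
Differentiate both sides with respect to x, treating y as y(x). By the chain rule, any term containing y contributes a factor of y' = dy/dx when we differentiate it.

Move every term to one side and write the relation as F(x, y) = 0. Term by term,
  d/dx[x/y] = -x·y'/y^2 + 1/y
  d/dx[-2y/x] = -2·y'/x + 2y/x^2
  d/dx[-5] = 0

The pieces without y' make up ∂F/∂x and the coefficient of y' is ∂F/∂y:
  ∂F/∂x = 1/y + 2y/x^2,
  ∂F/∂y = -x/y^2 - 2/x.

Since d/dx[F] = ∂F/∂x + (∂F/∂y)·y' = 0, solve for y':
  (∂F/∂y)·y' = -∂F/∂x
  dy/dx = -(∂F/∂x)/(∂F/∂y) = -(1/y + 2y/x^2)/(-x/y^2 - 2/x)
        = -((x^2 + 2y^2)/(x^2y))/(-(x^2 + 2y^2)/(xy^2)) = y/x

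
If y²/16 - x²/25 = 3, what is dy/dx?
Differentiate the relation implicitly: treat y = y(x) and apply the chain rule, so every y-derivative picks up a y' = dy/dx factor.

With everything moved to the left-hand side, differentiate term by term:
  d/dx[-x^2/25] = -2x/25
  d/dx[y^2/16] = y·y'/8
  d/dx[-3] = 0

Separating the contributions that come from x directly and those that come through y:
  without y':      -2x/25
  multiplying y':  y/8

so (-2x/25) + (y/8)·y' = 0, and therefore
  dy/dx = -(-2x/25)/(y/8) = 16x/(25y)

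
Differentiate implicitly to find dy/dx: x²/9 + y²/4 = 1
Differentiate both sides with respect to x, treating y as y(x). By the chain rule, any term containing y contributes a factor of y' = dy/dx when we differentiate it.

Move every term to one side and write the relation as F(x, y) = 0. Term by term,
  d/dx[x^2/9] = 2x/9
  d/dx[y^2/4] = y·y'/2
  d/dx[-1] = 0

The pieces without y' make up ∂F/∂x and the coefficient of y' is ∂F/∂y:
  ∂F/∂x = 2x/9,
  ∂F/∂y = y/2.

Since d/dx[F] = ∂F/∂x + (∂F/∂y)·y' = 0, solve for y':
  (∂F/∂y)·y' = -∂F/∂x
  dy/dx = -(∂F/∂x)/(∂F/∂y) = -(2x/9)/(y/2) = -4x/(9y)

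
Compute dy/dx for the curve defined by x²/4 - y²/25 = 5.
Differentiate the relation implicitly: treat y = y(x) and apply the chain rule, so every y-derivative picks up a y' = dy/dx factor.

With everything moved to the left-hand side, differentiate term by term:
  d/dx[x^2/4] = x/2
  d/dx[-y^2/25] = -2y·y'/25
  d/dx[-5] = 0

Separating the contributions that come from x directly and those that come through y:
  without y':      x/2
  multiplying y':  -2y/25

so (x/2) + (-2y/25)·y' = 0, and therefore
  dy/dx = -(x/2)/(-2y/25) = 25x/(4y)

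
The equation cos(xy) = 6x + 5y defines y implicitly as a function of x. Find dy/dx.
Apply d/dx to both sides, remembering that y depends on x. Each occurrence of y therefore brings in a y' = dy/dx via the chain rule.

With F(x, y) equal to the left-hand side minus the right, differentiate F term by term:
  d/dx[-6x] = -6
  d/dx[-5y] = -5·y'
  d/dx[cos(xy)] = -(x·y' + y)·sin(xy)
Adding these up, d/dx[F] = 0 becomes
  (-y·sin(xy) - 6) + (-x·sin(xy) - 5)·y' = 0,
so isolating y',
  dy/dx = -(-y·sin(xy) - 6)/(-x·sin(xy) - 5) = -(y·sin(xy) + 6)/(x·sin(xy) + 5)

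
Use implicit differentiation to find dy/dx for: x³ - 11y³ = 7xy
Take d/dx of both sides. Since y is implicitly a function of x, the chain rule attaches a y' = dy/dx factor whenever we differentiate through y.

Set F(x, y) = (left side) − (right side), so the curve is F = 0. Differentiating each term of F:
  d/dx[x^3] = 3x^2
  d/dx[-7xy] = -7x·y' - 7y
  d/dx[-11y^3] = -33y^2·y'

Collecting, the y'-free part is the partial derivative in x and the y' coefficient is the partial derivative in y:
  ∂F/∂x = 3x^2 - 7y
  ∂F/∂y = -7x - 33y^2

so d/dx[F(x, y(x))] = ∂F/∂x + (∂F/∂y)·y' = 0. Rearranging,
  dy/dx = -(∂F/∂x)/(∂F/∂y) = -(3x^2 - 7y)/(-7x - 33y^2) = (3x^2 - 7y)/(7x + 33y^2)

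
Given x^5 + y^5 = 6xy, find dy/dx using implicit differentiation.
Apply d/dx to both sides, remembering that y depends on x. Each occurrence of y therefore brings in a y' = dy/dx via the chain rule.

With F(x, y) equal to the left-hand side minus the right, differentiate F term by term:
  d/dx[x^5] = 5x^4
  d/dx[-6xy] = -6x·y' - 6y
  d/dx[y^5] = 5y^4·y'
Adding these up, d/dx[F] = 0 becomes
  (5x^4 - 6y) + (-6x + 5y^4)·y' = 0,
so isolating y',
  dy/dx = -(5x^4 - 6y)/(-6x + 5y^4) = (5x^4 - 6y)/(6x - 5y^4)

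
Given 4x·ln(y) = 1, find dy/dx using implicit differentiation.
Differentiate the relation implicitly: treat y = y(x) and apply the chain rule, so every y-derivative picks up a y' = dy/dx factor.

With everything moved to the left-hand side, differentiate term by term:
  d/dx[4x·ln(y)] = 4x·y'/y + 4ln(y)
  d/dx[-1] = 0

Separating the contributions that come from x directly and those that come through y:
  without y':      4ln(y)
  multiplying y':  4x/y

so (4ln(y)) + (4x/y)·y' = 0, and therefore
  dy/dx = -(4ln(y))/(4x/y) = -y·ln(y)/x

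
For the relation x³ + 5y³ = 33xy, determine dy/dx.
Take d/dx of both sides. Since y is implicitly a function of x, the chain rule attaches a y' = dy/dx factor whenever we differentiate through y.

Set F(x, y) = (left side) − (right side), so the curve is F = 0. Differentiating each term of F:
  d/dx[x^3] = 3x^2
  d/dx[-33xy] = -33x·y' - 33y
  d/dx[5y^3] = 15y^2·y'

Collecting, the y'-free part is the partial derivative in x and the y' coefficient is the partial derivative in y:
  ∂F/∂x = 3x^2 - 33y
  ∂F/∂y = -33x + 15y^2

so d/dx[F(x, y(x))] = ∂F/∂x + (∂F/∂y)·y' = 0. Rearranging,
  dy/dx = -(∂F/∂x)/(∂F/∂y) = -(3x^2 - 33y)/(-33x + 15y^2) = (x^2 - 11y)/(11x - 5y^2)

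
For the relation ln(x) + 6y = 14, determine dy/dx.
Differentiate both sides with respect to x, treating y as y(x). By the chain rule, any term containing y contributes a factor of y' = dy/dx when we differentiate it.

Move every term to one side and write the relation as F(x, y) = 0. Term by term,
  d/dx[6y] = 6·y'
  d/dx[ln(x)] = 1/x
  d/dx[-14] = 0

The pieces without y' make up ∂F/∂x and the coefficient of y' is ∂F/∂y:
  ∂F/∂x = 1/x,
  ∂F/∂y = 6.

Since d/dx[F] = ∂F/∂x + (∂F/∂y)·y' = 0, solve for y':
  (∂F/∂y)·y' = -∂F/∂x
  dy/dx = -(∂F/∂x)/(∂F/∂y) = -(1/x)/(6) = -1/(6x)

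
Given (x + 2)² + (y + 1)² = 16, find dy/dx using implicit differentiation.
Differentiate both sides with respect to x, treating y as y(x). By the chain rule, any term containing y contributes a factor of y' = dy/dx when we differentiate it.

Move every term to one side and write the relation as F(x, y) = 0. Term by term,
  d/dx[(x + 2)^2] = 2x + 4
  d/dx[(y + 1)^2] = 2·y'(y + 1)
  d/dx[-16] = 0

The pieces without y' make up ∂F/∂x and the coefficient of y' is ∂F/∂y:
  ∂F/∂x = 2x + 4,
  ∂F/∂y = 2y + 2.

Since d/dx[F] = ∂F/∂x + (∂F/∂y)·y' = 0, solve for y':
  (∂F/∂y)·y' = -∂F/∂x
  dy/dx = -(∂F/∂x)/(∂F/∂y) = -(2x + 4)/(2y + 2) = (-x - 2)/(y + 1)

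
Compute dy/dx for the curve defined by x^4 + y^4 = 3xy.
Apply d/dx to both sides, remembering that y depends on x. Each occurrence of y therefore brings in a y' = dy/dx via the chain rule.

With F(x, y) equal to the left-hand side minus the right, differentiate F term by term:
  d/dx[x^4] = 4x^3
  d/dx[-3xy] = -3x·y' - 3y
  d/dx[y^4] = 4y^3·y'
Adding these up, d/dx[F] = 0 becomes
  (4x^3 - 3y) + (-3x + 4y^3)·y' = 0,
so isolating y',
  dy/dx = -(4x^3 - 3y)/(-3x + 4y^3) = (4x^3 - 3y)/(3x - 4y^3)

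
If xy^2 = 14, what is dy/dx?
Apply d/dx to both sides, remembering that y depends on x. Each occurrence of y therefore brings in a y' = dy/dx via the chain rule.

With F(x, y) equal to the left-hand side minus the right, differentiate F term by term:
  d/dx[xy^2] = 2xy·y' + y^2
  d/dx[-14] = 0
Adding these up, d/dx[F] = 0 becomes
  (y^2) + (2xy)·y' = 0,
so isolating y',
  dy/dx = -(y^2)/(2xy) = -y/(2x)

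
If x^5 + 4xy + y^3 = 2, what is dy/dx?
Differentiate the relation implicitly: treat y = y(x) and apply the chain rule, so every y-derivative picks up a y' = dy/dx factor.

With everything moved to the left-hand side, differentiate term by term:
  d/dx[x^5] = 5x^4
  d/dx[4xy] = 4x·y' + 4y
  d/dx[y^3] = 3y^2·y'
  d/dx[-2] = 0

Separating the contributions that come from x directly and those that come through y:
  without y':      5x^4 + 4y
  multiplying y':  4x + 3y^2

so (5x^4 + 4y) + (4x + 3y^2)·y' = 0, and therefore
  dy/dx = -(5x^4 + 4y)/(4x + 3y^2) = (-5x^4 - 4y)/(4x + 3y^2)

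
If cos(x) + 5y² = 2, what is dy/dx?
Differentiate both sides with respect to x, treating y as y(x). By the chain rule, any term containing y contributes a factor of y' = dy/dx when we differentiate it.

Move every term to one side and write the relation as F(x, y) = 0. Term by term,
  d/dx[5y^2] = 10y·y'
  d/dx[cos(x)] = -sin(x)
  d/dx[-2] = 0

The pieces without y' make up ∂F/∂x and the coefficient of y' is ∂F/∂y:
  ∂F/∂x = -sin(x),
  ∂F/∂y = 10y.

Since d/dx[F] = ∂F/∂x + (∂F/∂y)·y' = 0, solve for y':
  (∂F/∂y)·y' = -∂F/∂x
  dy/dx = -(∂F/∂x)/(∂F/∂y) = -(-sin(x))/(10y) = sin(x)/(10y)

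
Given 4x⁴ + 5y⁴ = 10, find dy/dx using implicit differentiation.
Take d/dx of both sides. Since y is implicitly a function of x, the chain rule attaches a y' = dy/dx factor whenever we differentiate through y.

Set F(x, y) = (left side) − (right side), so the curve is F = 0. Differentiating each term of F:
  d/dx[4x^4] = 16x^3
  d/dx[5y^4] = 20y^3·y'
  d/dx[-10] = 0

Collecting, the y'-free part is the partial derivative in x and the y' coefficient is the partial derivative in y:
  ∂F/∂x = 16x^3
  ∂F/∂y = 20y^3

so d/dx[F(x, y(x))] = ∂F/∂x + (∂F/∂y)·y' = 0. Rearranging,
  dy/dx = -(∂F/∂x)/(∂F/∂y) = -(16x^3)/(20y^3) = -4x^3/(5y^3)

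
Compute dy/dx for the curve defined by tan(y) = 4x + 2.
Differentiate the relation implicitly: treat y = y(x) and apply the chain rule, so every y-derivative picks up a y' = dy/dx factor.

With everything moved to the left-hand side, differentiate term by term:
  d/dx[-4x] = -4
  d/dx[tan(y)] = y'(tan(y)^2 + 1)
  d/dx[-2] = 0

Separating the contributions that come from x directly and those that come through y:
  without y':      -4
  multiplying y':  tan(y)^2 + 1

so (-4) + (tan(y)^2 + 1)·y' = 0, and therefore
  dy/dx = -(-4)/(tan(y)^2 + 1) = 4cos(y)^2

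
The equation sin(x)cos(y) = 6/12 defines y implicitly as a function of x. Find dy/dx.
Differentiate both sides with respect to x, treating y as y(x). By the chain rule, any term containing y contributes a factor of y' = dy/dx when we differentiate it.

Move every term to one side and write the relation as F(x, y) = 0. Term by term,
  d/dx[sin(x)·cos(y)] = -y'·sin(x)·sin(y) + cos(x)·cos(y)
  d/dx[-1/2] = 0

The pieces without y' make up ∂F/∂x and the coefficient of y' is ∂F/∂y:
  ∂F/∂x = cos(x)·cos(y),
  ∂F/∂y = -sin(x)·sin(y).

Since d/dx[F] = ∂F/∂x + (∂F/∂y)·y' = 0, solve for y':
  (∂F/∂y)·y' = -∂F/∂x
  dy/dx = -(∂F/∂x)/(∂F/∂y) = -(cos(x)·cos(y))/(-sin(x)·sin(y)) = 1/(tan(x)·tan(y))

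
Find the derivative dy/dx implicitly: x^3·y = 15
Take d/dx of both sides. Since y is implicitly a function of x, the chain rule attaches a y' = dy/dx factor whenever we differentiate through y.

Set F(x, y) = (left side) − (right side), so the curve is F = 0. Differentiating each term of F:
  d/dx[x^3y] = x^3·y' + 3x^2y
  d/dx[-15] = 0

Collecting, the y'-free part is the partial derivative in x and the y' coefficient is the partial derivative in y:
  ∂F/∂x = 3x^2y
  ∂F/∂y = x^3

so d/dx[F(x, y(x))] = ∂F/∂x + (∂F/∂y)·y' = 0. Rearranging,
  dy/dx = -(∂F/∂x)/(∂F/∂y) = -(3x^2y)/(x^3) = -3y/x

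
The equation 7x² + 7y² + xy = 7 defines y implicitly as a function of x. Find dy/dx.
Differentiate both sides with respect to x, treating y as y(x). By the chain rule, any term containing y contributes a factor of y' = dy/dx when we differentiate it.

Move every term to one side and write the relation as F(x, y) = 0. Term by term,
  d/dx[7x^2] = 14x
  d/dx[xy] = x·y' + y
  d/dx[7y^2] = 14y·y'
  d/dx[-7] = 0

The pieces without y' make up ∂F/∂x and the coefficient of y' is ∂F/∂y:
  ∂F/∂x = 14x + y,
  ∂F/∂y = x + 14y.

Since d/dx[F] = ∂F/∂x + (∂F/∂y)·y' = 0, solve for y':
  (∂F/∂y)·y' = -∂F/∂x
  dy/dx = -(∂F/∂x)/(∂F/∂y) = -(14x + y)/(x + 14y) = (-14x - y)/(x + 14y)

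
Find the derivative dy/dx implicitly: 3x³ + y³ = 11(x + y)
Take d/dx of both sides. Since y is implicitly a function of x, the chain rule attaches a y' = dy/dx factor whenever we differentiate through y.

Set F(x, y) = (left side) − (right side), so the curve is F = 0. Differentiating each term of F:
  d/dx[3x^3] = 9x^2
  d/dx[-11x] = -11
  d/dx[y^3] = 3y^2·y'
  d/dx[-11y] = -11·y'

Collecting, the y'-free part is the partial derivative in x and the y' coefficient is the partial derivative in y:
  ∂F/∂x = 9x^2 - 11
  ∂F/∂y = 3y^2 - 11

so d/dx[F(x, y(x))] = ∂F/∂x + (∂F/∂y)·y' = 0. Rearranging,
  dy/dx = -(∂F/∂x)/(∂F/∂y) = -(9x^2 - 11)/(3y^2 - 11) = (11 - 9x^2)/(3y^2 - 11)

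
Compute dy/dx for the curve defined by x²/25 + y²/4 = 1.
Apply d/dx to both sides, remembering that y depends on x. Each occurrence of y therefore brings in a y' = dy/dx via the chain rule.

With F(x, y) equal to the left-hand side minus the right, differentiate F term by term:
  d/dx[x^2/25] = 2x/25
  d/dx[y^2/4] = y·y'/2
  d/dx[-1] = 0
Adding these up, d/dx[F] = 0 becomes
  (2x/25) + (y/2)·y' = 0,
so isolating y',
  dy/dx = -(2x/25)/(y/2) = -4x/(25y)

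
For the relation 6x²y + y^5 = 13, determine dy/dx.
Differentiate the relation implicitly: treat y = y(x) and apply the chain rule, so every y-derivative picks up a y' = dy/dx factor.

With everything moved to the left-hand side, differentiate term by term:
  d/dx[6x^2y] = 6x^2·y' + 12xy
  d/dx[y^5] = 5y^4·y'
  d/dx[-13] = 0

Separating the contributions that come from x directly and those that come through y:
  without y':      12xy
  multiplying y':  6x^2 + 5y^4

so (12xy) + (6x^2 + 5y^4)·y' = 0, and therefore
  dy/dx = -(12xy)/(6x^2 + 5y^4) = -12xy/(6x^2 + 5y^4)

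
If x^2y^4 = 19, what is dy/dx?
Apply d/dx to both sides, remembering that y depends on x. Each occurrence of y therefore brings in a y' = dy/dx via the chain rule.

With F(x, y) equal to the left-hand side minus the right, differentiate F term by term:
  d/dx[x^2y^4] = 4x^2y^3·y' + 2xy^4
  d/dx[-19] = 0
Adding these up, d/dx[F] = 0 becomes
  (2xy^4) + (4x^2y^3)·y' = 0,
so isolating y',
  dy/dx = -(2xy^4)/(4x^2y^3) = -y/(2x)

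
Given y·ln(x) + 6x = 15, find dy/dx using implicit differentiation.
Take d/dx of both sides. Since y is implicitly a function of x, the chain rule attaches a y' = dy/dx factor whenever we differentiate through y.

Set F(x, y) = (left side) − (right side), so the curve is F = 0. Differentiating each term of F:
  d/dx[6x] = 6
  d/dx[y·ln(x)] = y'·ln(x) + y/x
  d/dx[-15] = 0

Collecting, the y'-free part is the partial derivative in x and the y' coefficient is the partial derivative in y:
  ∂F/∂x = 6 + y/x
  ∂F/∂y = ln(x)

so d/dx[F(x, y(x))] = ∂F/∂x + (∂F/∂y)·y' = 0. Rearranging,
  dy/dx = -(∂F/∂x)/(∂F/∂y) = -(6 + y/x)/(ln(x))
        = -((6x + y)/x)/(ln(x)) = (-6x - y)/(x·ln(x))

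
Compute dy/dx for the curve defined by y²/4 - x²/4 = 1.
Differentiate both sides with respect to x, treating y as y(x). By the chain rule, any term containing y contributes a factor of y' = dy/dx when we differentiate it.

Move every term to one side and write the relation as F(x, y) = 0. Term by term,
  d/dx[-x^2/4] = -x/2
  d/dx[y^2/4] = y·y'/2
  d/dx[-1] = 0

The pieces without y' make up ∂F/∂x and the coefficient of y' is ∂F/∂y:
  ∂F/∂x = -x/2,
  ∂F/∂y = y/2.

Since d/dx[F] = ∂F/∂x + (∂F/∂y)·y' = 0, solve for y':
  (∂F/∂y)·y' = -∂F/∂x
  dy/dx = -(∂F/∂x)/(∂F/∂y) = -(-x/2)/(y/2) = x/y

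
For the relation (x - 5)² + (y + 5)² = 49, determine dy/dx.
Take d/dx of both sides. Since y is implicitly a function of x, the chain rule attaches a y' = dy/dx factor whenever we differentiate through y.

Set F(x, y) = (left side) − (right side), so the curve is F = 0. Differentiating each term of F:
  d/dx[(x - 5)^2] = 2x - 10
  d/dx[(y + 5)^2] = 2·y'(y + 5)
  d/dx[-49] = 0

Collecting, the y'-free part is the partial derivative in x and the y' coefficient is the partial derivative in y:
  ∂F/∂x = 2x - 10
  ∂F/∂y = 2y + 10

so d/dx[F(x, y(x))] = ∂F/∂x + (∂F/∂y)·y' = 0. Rearranging,
  dy/dx = -(∂F/∂x)/(∂F/∂y) = -(2x - 10)/(2y + 10) = (5 - x)/(y + 5)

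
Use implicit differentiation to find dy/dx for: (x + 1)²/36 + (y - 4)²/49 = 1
Take d/dx of both sides. Since y is implicitly a function of x, the chain rule attaches a y' = dy/dx factor whenever we differentiate through y.

Set F(x, y) = (left side) − (right side), so the curve is F = 0. Differentiating each term of F:
  d/dx[(x + 1)^2/36] = x/18 + 1/18
  d/dx[(y - 4)^2/49] = 2·y'(y - 4)/49
  d/dx[-1] = 0

Collecting, the y'-free part is the partial derivative in x and the y' coefficient is the partial derivative in y:
  ∂F/∂x = x/18 + 1/18
  ∂F/∂y = 2y/49 - 8/49

so d/dx[F(x, y(x))] = ∂F/∂x + (∂F/∂y)·y' = 0. Rearranging,
  dy/dx = -(∂F/∂x)/(∂F/∂y) = -(x/18 + 1/18)/(2y/49 - 8/49)
        = -((x + 1)/18)/(2(y - 4)/49) = 49(-x - 1)/(36(y - 4))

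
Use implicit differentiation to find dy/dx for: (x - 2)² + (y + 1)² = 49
Differentiate both sides with respect to x, treating y as y(x). By the chain rule, any term containing y contributes a factor of y' = dy/dx when we differentiate it.

Move every term to one side and write the relation as F(x, y) = 0. Term by term,
  d/dx[(x - 2)^2] = 2x - 4
  d/dx[(y + 1)^2] = 2·y'(y + 1)
  d/dx[-49] = 0

The pieces without y' make up ∂F/∂x and the coefficient of y' is ∂F/∂y:
  ∂F/∂x = 2x - 4,
  ∂F/∂y = 2y + 2.

Since d/dx[F] = ∂F/∂x + (∂F/∂y)·y' = 0, solve for y':
  (∂F/∂y)·y' = -∂F/∂x
  dy/dx = -(∂F/∂x)/(∂F/∂y) = -(2x - 4)/(2y + 2) = (2 - x)/(y + 1)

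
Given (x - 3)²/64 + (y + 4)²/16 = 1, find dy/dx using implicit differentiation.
Take d/dx of both sides. Since y is implicitly a function of x, the chain rule attaches a y' = dy/dx factor whenever we differentiate through y.

Set F(x, y) = (left side) − (right side), so the curve is F = 0. Differentiating each term of F:
  d/dx[(x - 3)^2/64] = x/32 - 3/32
  d/dx[(y + 4)^2/16] = y'(y + 4)/8
  d/dx[-1] = 0

Collecting, the y'-free part is the partial derivative in x and the y' coefficient is the partial derivative in y:
  ∂F/∂x = x/32 - 3/32
  ∂F/∂y = y/8 + 1/2

so d/dx[F(x, y(x))] = ∂F/∂x + (∂F/∂y)·y' = 0. Rearranging,
  dy/dx = -(∂F/∂x)/(∂F/∂y) = -(x/32 - 3/32)/(y/8 + 1/2)
        = -((x - 3)/32)/((y + 4)/8) = (3 - x)/(4(y + 4))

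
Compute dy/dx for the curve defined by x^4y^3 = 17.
Apply d/dx to both sides, remembering that y depends on x. Each occurrence of y therefore brings in a y' = dy/dx via the chain rule.

With F(x, y) equal to the left-hand side minus the right, differentiate F term by term:
  d/dx[x^4y^3] = 3x^4y^2·y' + 4x^3y^3
  d/dx[-17] = 0
Adding these up, d/dx[F] = 0 becomes
  (4x^3y^3) + (3x^4y^2)·y' = 0,
so isolating y',
  dy/dx = -(4x^3y^3)/(3x^4y^2) = -4y/(3x)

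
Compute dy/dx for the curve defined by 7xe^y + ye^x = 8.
Apply d/dx to both sides, remembering that y depends on x. Each occurrence of y therefore brings in a y' = dy/dx via the chain rule.

With F(x, y) equal to the left-hand side minus the right, differentiate F term by term:
  d/dx[7x·e^(y)] = 7x·y'·e^(y) + 7e^(y)
  d/dx[y·e^(x)] = y·e^(x) + y'·e^(x)
  d/dx[-8] = 0
Adding these up, d/dx[F] = 0 becomes
  (y·e^(x) + 7e^(y)) + (7x·e^(y) + e^(x))·y' = 0,
so isolating y',
  dy/dx = -(y·e^(x) + 7e^(y))/(7x·e^(y) + e^(x)) = (-y·e^(x) - 7e^(y))/(7x·e^(y) + e^(x))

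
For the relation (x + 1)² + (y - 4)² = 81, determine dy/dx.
Take d/dx of both sides. Since y is implicitly a function of x, the chain rule attaches a y' = dy/dx factor whenever we differentiate through y.

Set F(x, y) = (left side) − (right side), so the curve is F = 0. Differentiating each term of F:
  d/dx[(x + 1)^2] = 2x + 2
  d/dx[(y - 4)^2] = 2·y'(y - 4)
  d/dx[-81] = 0

Collecting, the y'-free part is the partial derivative in x and the y' coefficient is the partial derivative in y:
  ∂F/∂x = 2x + 2
  ∂F/∂y = 2y - 8

so d/dx[F(x, y(x))] = ∂F/∂x + (∂F/∂y)·y' = 0. Rearranging,
  dy/dx = -(∂F/∂x)/(∂F/∂y) = -(2x + 2)/(2y - 8) = (-x - 1)/(y - 4)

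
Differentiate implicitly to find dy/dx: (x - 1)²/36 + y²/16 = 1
Apply d/dx to both sides, remembering that y depends on x. Each occurrence of y therefore brings in a y' = dy/dx via the chain rule.

With F(x, y) equal to the left-hand side minus the right, differentiate F term by term:
  d/dx[y^2/16] = y·y'/8
  d/dx[(x - 1)^2/36] = x/18 - 1/18
  d/dx[-1] = 0
Adding these up, d/dx[F] = 0 becomes
  (x/18 - 1/18) + (y/8)·y' = 0,
so isolating y',
  dy/dx = -(x/18 - 1/18)/(y/8)
        = -((x - 1)/18)/(y/8) = 4(1 - x)/(9y)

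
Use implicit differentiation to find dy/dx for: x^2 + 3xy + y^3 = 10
Differentiate the relation implicitly: treat y = y(x) and apply the chain rule, so every y-derivative picks up a y' = dy/dx factor.

With everything moved to the left-hand side, differentiate term by term:
  d/dx[x^2] = 2x
  d/dx[3xy] = 3x·y' + 3y
  d/dx[y^3] = 3y^2·y'
  d/dx[-10] = 0

Separating the contributions that come from x directly and those that come through y:
  without y':      2x + 3y
  multiplying y':  3x + 3y^2

so (2x + 3y) + (3x + 3y^2)·y' = 0, and therefore
  dy/dx = -(2x + 3y)/(3x + 3y^2) = (-2x/3 - y)/(x + y^2)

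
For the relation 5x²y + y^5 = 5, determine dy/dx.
Differentiate both sides with respect to x, treating y as y(x). By the chain rule, any term containing y contributes a factor of y' = dy/dx when we differentiate it.

Move every term to one side and write the relation as F(x, y) = 0. Term by term,
  d/dx[5x^2y] = 5x^2·y' + 10xy
  d/dx[y^5] = 5y^4·y'
  d/dx[-5] = 0

The pieces without y' make up ∂F/∂x and the coefficient of y' is ∂F/∂y:
  ∂F/∂x = 10xy,
  ∂F/∂y = 5x^2 + 5y^4.

Since d/dx[F] = ∂F/∂x + (∂F/∂y)·y' = 0, solve for y':
  (∂F/∂y)·y' = -∂F/∂x
  dy/dx = -(∂F/∂x)/(∂F/∂y) = -(10xy)/(5x^2 + 5y^4) = -2xy/(x^2 + y^4)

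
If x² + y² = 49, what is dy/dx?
Apply d/dx to both sides, remembering that y depends on x. Each occurrence of y therefore brings in a y' = dy/dx via the chain rule.

With F(x, y) equal to the left-hand side minus the right, differentiate F term by term:
  d/dx[x^2] = 2x
  d/dx[y^2] = 2y·y'
  d/dx[-49] = 0
Adding these up, d/dx[F] = 0 becomes
  (2x) + (2y)·y' = 0,
so isolating y',
  dy/dx = -(2x)/(2y) = -x/y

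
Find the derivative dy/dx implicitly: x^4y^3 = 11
Take d/dx of both sides. Since y is implicitly a function of x, the chain rule attaches a y' = dy/dx factor whenever we differentiate through y.

Set F(x, y) = (left side) − (right side), so the curve is F = 0. Differentiating each term of F:
  d/dx[x^4y^3] = 3x^4y^2·y' + 4x^3y^3
  d/dx[-11] = 0

Collecting, the y'-free part is the partial derivative in x and the y' coefficient is the partial derivative in y:
  ∂F/∂x = 4x^3y^3
  ∂F/∂y = 3x^4y^2

so d/dx[F(x, y(x))] = ∂F/∂x + (∂F/∂y)·y' = 0. Rearranging,
  dy/dx = -(∂F/∂x)/(∂F/∂y) = -(4x^3y^3)/(3x^4y^2) = -4y/(3x)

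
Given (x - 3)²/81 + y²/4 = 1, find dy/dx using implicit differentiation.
Apply d/dx to both sides, remembering that y depends on x. Each occurrence of y therefore brings in a y' = dy/dx via the chain rule.

With F(x, y) equal to the left-hand side minus the right, differentiate F term by term:
  d/dx[y^2/4] = y·y'/2
  d/dx[(x - 3)^2/81] = 2x/81 - 2/27
  d/dx[-1] = 0
Adding these up, d/dx[F] = 0 becomes
  (2x/81 - 2/27) + (y/2)·y' = 0,
so isolating y',
  dy/dx = -(2x/81 - 2/27)/(y/2)
        = -(2(x - 3)/81)/(y/2) = 4(3 - x)/(81y)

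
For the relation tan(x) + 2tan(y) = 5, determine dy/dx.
Apply d/dx to both sides, remembering that y depends on x. Each occurrence of y therefore brings in a y' = dy/dx via the chain rule.

With F(x, y) equal to the left-hand side minus the right, differentiate F term by term:
  d/dx[tan(x)] = tan(x)^2 + 1
  d/dx[2tan(y)] = 2·y'(tan(y)^2 + 1)
  d/dx[-5] = 0
Adding these up, d/dx[F] = 0 becomes
  (tan(x)^2 + 1) + (2tan(y)^2 + 2)·y' = 0,
so isolating y',
  dy/dx = -(tan(x)^2 + 1)/(2tan(y)^2 + 2) = -cos(y)^2/(2cos(x)^2)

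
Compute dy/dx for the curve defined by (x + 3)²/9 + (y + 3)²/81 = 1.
Apply d/dx to both sides, remembering that y depends on x. Each occurrence of y therefore brings in a y' = dy/dx via the chain rule.

With F(x, y) equal to the left-hand side minus the right, differentiate F term by term:
  d/dx[(x + 3)^2/9] = 2x/9 + 2/3
  d/dx[(y + 3)^2/81] = 2·y'(y + 3)/81
  d/dx[-1] = 0
Adding these up, d/dx[F] = 0 becomes
  (2x/9 + 2/3) + (2y/81 + 2/27)·y' = 0,
so isolating y',
  dy/dx = -(2x/9 + 2/3)/(2y/81 + 2/27)
        = -(2(x + 3)/9)/(2(y + 3)/81) = 9(-x - 3)/(y + 3)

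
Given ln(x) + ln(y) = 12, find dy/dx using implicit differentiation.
Apply d/dx to both sides, remembering that y depends on x. Each occurrence of y therefore brings in a y' = dy/dx via the chain rule.

With F(x, y) equal to the left-hand side minus the right, differentiate F term by term:
  d/dx[ln(x)] = 1/x
  d/dx[ln(y)] = y'/y
  d/dx[-12] = 0
Adding these up, d/dx[F] = 0 becomes
  (1/x) + (1/y)·y' = 0,
so isolating y',
  dy/dx = -(1/x)/(1/y) = -y/x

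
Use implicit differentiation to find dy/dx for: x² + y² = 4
Apply d/dx to both sides, remembering that y depends on x. Each occurrence of y therefore brings in a y' = dy/dx via the chain rule.

With F(x, y) equal to the left-hand side minus the right, differentiate F term by term:
  d/dx[x^2] = 2x
  d/dx[y^2] = 2y·y'
  d/dx[-4] = 0
Adding these up, d/dx[F] = 0 becomes
  (2x) + (2y)·y' = 0,
so isolating y',
  dy/dx = -(2x)/(2y) = -x/y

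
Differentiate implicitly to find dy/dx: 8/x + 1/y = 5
Take d/dx of both sides. Since y is implicitly a function of x, the chain rule attaches a y' = dy/dx factor whenever we differentiate through y.

Set F(x, y) = (left side) − (right side), so the curve is F = 0. Differentiating each term of F:
  d/dx[1/y] = -y'/y^2
  d/dx[8/x] = -8/x^2
  d/dx[-5] = 0

Collecting, the y'-free part is the partial derivative in x and the y' coefficient is the partial derivative in y:
  ∂F/∂x = -8/x^2
  ∂F/∂y = -1/y^2

so d/dx[F(x, y(x))] = ∂F/∂x + (∂F/∂y)·y' = 0. Rearranging,
  dy/dx = -(∂F/∂x)/(∂F/∂y) = -(-8/x^2)/(-1/y^2) = -8y^2/x^2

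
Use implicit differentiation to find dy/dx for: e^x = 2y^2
Take d/dx of both sides. Since y is implicitly a function of x, the chain rule attaches a y' = dy/dx factor whenever we differentiate through y.

Set F(x, y) = (left side) − (right side), so the curve is F = 0. Differentiating each term of F:
  d/dx[-2y^2] = -4y·y'
  d/dx[e^(x)] = e^(x)

Collecting, the y'-free part is the partial derivative in x and the y' coefficient is the partial derivative in y:
  ∂F/∂x = e^(x)
  ∂F/∂y = -4y

so d/dx[F(x, y(x))] = ∂F/∂x + (∂F/∂y)·y' = 0. Rearranging,
  dy/dx = -(∂F/∂x)/(∂F/∂y) = -(e^(x))/(-4y) = e^(x)/(4y)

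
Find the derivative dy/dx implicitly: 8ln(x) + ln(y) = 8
Differentiate both sides with respect to x, treating y as y(x). By the chain rule, any term containing y contributes a factor of y' = dy/dx when we differentiate it.

Move every term to one side and write the relation as F(x, y) = 0. Term by term,
  d/dx[8ln(x)] = 8/x
  d/dx[ln(y)] = y'/y
  d/dx[-8] = 0

The pieces without y' make up ∂F/∂x and the coefficient of y' is ∂F/∂y:
  ∂F/∂x = 8/x,
  ∂F/∂y = 1/y.

Since d/dx[F] = ∂F/∂x + (∂F/∂y)·y' = 0, solve for y':
  (∂F/∂y)·y' = -∂F/∂x
  dy/dx = -(∂F/∂x)/(∂F/∂y) = -(8/x)/(1/y) = -8y/x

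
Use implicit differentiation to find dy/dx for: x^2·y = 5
Differentiate both sides with respect to x, treating y as y(x). By the chain rule, any term containing y contributes a factor of y' = dy/dx when we differentiate it.

Move every term to one side and write the relation as F(x, y) = 0. Term by term,
  d/dx[x^2y] = x^2·y' + 2xy
  d/dx[-5] = 0

The pieces without y' make up ∂F/∂x and the coefficient of y' is ∂F/∂y:
  ∂F/∂x = 2xy,
  ∂F/∂y = x^2.

Since d/dx[F] = ∂F/∂x + (∂F/∂y)·y' = 0, solve for y':
  (∂F/∂y)·y' = -∂F/∂x
  dy/dx = -(∂F/∂x)/(∂F/∂y) = -(2xy)/(x^2) = -2y/x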